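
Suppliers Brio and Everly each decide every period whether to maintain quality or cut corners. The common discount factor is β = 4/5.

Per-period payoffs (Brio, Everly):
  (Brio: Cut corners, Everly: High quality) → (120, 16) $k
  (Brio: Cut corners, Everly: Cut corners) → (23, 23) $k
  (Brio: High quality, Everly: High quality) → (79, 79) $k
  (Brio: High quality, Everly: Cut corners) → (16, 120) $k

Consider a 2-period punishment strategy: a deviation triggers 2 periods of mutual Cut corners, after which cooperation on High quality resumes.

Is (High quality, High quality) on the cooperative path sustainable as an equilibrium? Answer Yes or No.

Yes

Comparing payoff streams over the 3 periods until play realigns: cooperate → 79(1+β+…+β^2); deviate → 120 + 23(β+…+β^2).
Cooperation is sustained iff (79−23)(β+…+β^2) ≥ 120−79.
β+…+β^2 = 4/5·(1−(4/5)^2)/(1−4/5) = 1.4400, and (120−79)/(79−23) = 0.7321.
1.4400 ≥ 0.7321, so cooperation is sustainable.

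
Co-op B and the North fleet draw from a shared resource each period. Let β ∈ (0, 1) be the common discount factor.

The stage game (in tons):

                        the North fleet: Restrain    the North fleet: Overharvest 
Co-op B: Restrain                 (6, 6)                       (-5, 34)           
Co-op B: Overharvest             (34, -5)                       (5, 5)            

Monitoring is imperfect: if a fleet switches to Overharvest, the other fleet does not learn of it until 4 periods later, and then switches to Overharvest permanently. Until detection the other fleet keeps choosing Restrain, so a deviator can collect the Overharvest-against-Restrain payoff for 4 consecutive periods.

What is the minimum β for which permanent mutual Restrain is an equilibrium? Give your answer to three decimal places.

Deviating for the 4 undetected periods gains 34−6 = 28 per period over cooperation, then loses 6−5 = 1 per period forever once punishment starts.
Gain: 28(1 + β + … + β^3); loss: 1·β^4/(1−β).
No profitable deviation ⇔ 28(1−β^4) ≤ 1·β^4, i.e. β^4 ≥ 28/(28+1) = 28/29.
Hence β ≥ (28/29)^(1/4) ≈ 0.991.

0.991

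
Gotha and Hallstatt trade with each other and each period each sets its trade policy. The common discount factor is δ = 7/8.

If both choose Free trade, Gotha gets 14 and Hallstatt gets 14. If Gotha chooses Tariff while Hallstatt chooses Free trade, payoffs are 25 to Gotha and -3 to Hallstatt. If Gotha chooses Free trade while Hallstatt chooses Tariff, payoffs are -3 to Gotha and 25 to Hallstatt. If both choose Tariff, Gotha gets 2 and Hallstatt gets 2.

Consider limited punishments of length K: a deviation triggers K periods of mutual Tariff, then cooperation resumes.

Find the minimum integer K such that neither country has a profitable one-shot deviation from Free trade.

Need Σ_{k=1}^{K} δ^k ≥ (25−14)/(14−2) = 0.9167 at δ = 7/8.
At K = 1 the sum is 0.8750 < 0.9167; at K = 2 it is 1.6406 ≥ 0.9167.
So the minimum punishment length is K = 2.

2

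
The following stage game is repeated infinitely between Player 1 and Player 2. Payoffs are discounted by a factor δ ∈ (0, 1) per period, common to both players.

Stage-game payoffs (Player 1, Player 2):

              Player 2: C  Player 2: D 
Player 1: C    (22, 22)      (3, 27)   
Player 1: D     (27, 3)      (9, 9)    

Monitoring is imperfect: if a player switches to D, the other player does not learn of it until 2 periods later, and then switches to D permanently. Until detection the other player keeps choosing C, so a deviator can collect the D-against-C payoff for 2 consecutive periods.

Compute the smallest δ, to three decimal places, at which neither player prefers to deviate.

Deviating for the 2 undetected periods gains 27−22 = 5 per period over cooperation, then loses 22−9 = 13 per period forever once punishment starts.
Gain: 5(1 + δ + … + δ^1); loss: 13·δ^2/(1−δ).
No profitable deviation ⇔ 5(1−δ^2) ≤ 13·δ^2, i.e. δ^2 ≥ 5/(5+13) = 5/18.
Hence δ ≥ (5/18)^(1/2) ≈ 0.527.

0.527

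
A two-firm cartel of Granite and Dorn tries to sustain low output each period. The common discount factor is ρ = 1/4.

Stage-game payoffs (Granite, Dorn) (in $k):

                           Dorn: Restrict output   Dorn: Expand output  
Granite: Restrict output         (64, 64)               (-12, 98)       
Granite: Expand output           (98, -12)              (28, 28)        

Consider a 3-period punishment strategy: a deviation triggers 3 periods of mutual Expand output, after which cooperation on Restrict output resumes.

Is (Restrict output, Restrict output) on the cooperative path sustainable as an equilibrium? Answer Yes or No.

No

Comparing payoff streams over the 4 periods until play realigns: cooperate → 64(1+ρ+…+ρ^3); deviate → 98 + 28(ρ+…+ρ^3).
Cooperation is sustained iff (64−28)(ρ+…+ρ^3) ≥ 98−64.
ρ+…+ρ^3 = 1/4·(1−(1/4)^3)/(1−1/4) = 0.3281, and (98−64)/(64−28) = 0.9444.
0.3281 < 0.9444, so cooperation is not sustainable.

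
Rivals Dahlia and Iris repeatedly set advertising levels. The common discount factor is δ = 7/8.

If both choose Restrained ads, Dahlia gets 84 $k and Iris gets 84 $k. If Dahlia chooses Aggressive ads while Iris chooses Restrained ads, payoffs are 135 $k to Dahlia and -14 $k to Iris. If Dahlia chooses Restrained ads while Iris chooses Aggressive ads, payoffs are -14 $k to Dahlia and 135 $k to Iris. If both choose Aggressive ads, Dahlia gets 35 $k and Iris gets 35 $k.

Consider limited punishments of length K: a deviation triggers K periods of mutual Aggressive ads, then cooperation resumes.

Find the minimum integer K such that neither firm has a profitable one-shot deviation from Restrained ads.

No profitable deviation requires (84−35)(δ+…+δ^K) ≥ 135−84, i.e. δ+…+δ^K ≥ 51/49 ≈ 1.0408.
With δ = 7/8, the partial sums are K=1: 0.8750, K=2: 1.6406.
K = 2 is the first length at which the sum reaches 1.0408.

2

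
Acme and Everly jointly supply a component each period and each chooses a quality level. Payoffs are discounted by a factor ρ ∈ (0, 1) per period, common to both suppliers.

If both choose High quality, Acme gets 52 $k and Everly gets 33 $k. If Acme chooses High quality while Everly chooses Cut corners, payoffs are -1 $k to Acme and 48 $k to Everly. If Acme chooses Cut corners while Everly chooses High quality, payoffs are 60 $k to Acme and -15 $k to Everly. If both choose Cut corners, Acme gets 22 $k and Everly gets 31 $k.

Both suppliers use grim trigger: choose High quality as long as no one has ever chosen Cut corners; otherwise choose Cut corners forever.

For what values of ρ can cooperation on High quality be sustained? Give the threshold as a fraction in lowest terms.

15/17

Acme's threshold: (60−52)/(60−22) = 4/19.
Everly's threshold: (48−33)/(48−31) = 15/17.
4/19 < 15/17, so Everly binds and ρ* = 15/17.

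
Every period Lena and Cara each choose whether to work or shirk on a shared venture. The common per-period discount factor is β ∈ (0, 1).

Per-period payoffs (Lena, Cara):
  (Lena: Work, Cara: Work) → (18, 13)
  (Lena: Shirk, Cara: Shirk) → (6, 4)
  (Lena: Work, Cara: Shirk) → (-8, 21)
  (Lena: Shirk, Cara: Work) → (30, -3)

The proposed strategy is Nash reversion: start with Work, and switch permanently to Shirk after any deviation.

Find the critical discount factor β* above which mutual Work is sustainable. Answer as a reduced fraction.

1/2

For Lena: deviation gain 30−18 = 12, per-period punishment loss 18−6 = 12. IC gives β ≥ 12/24 = 1/2.
For Cara: gain 8, loss 9 per period, so β ≥ 8/17.
The tighter constraint is Lena's, so cooperation needs β ≥ 1/2.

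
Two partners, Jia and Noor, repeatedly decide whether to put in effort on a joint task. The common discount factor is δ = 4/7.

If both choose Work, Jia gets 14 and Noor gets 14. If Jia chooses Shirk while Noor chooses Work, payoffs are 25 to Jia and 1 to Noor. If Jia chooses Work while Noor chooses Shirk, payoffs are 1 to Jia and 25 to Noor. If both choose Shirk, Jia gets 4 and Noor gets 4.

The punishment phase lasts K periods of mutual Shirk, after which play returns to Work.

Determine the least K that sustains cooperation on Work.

Need Σ_{k=1}^{K} δ^k ≥ (25−14)/(14−4) = 1.1000 at δ = 4/7.
At K = 3 the sum is 1.0845 < 1.1000; at K = 4 it is 1.1912 ≥ 1.1000.
So the minimum punishment length is K = 4.

4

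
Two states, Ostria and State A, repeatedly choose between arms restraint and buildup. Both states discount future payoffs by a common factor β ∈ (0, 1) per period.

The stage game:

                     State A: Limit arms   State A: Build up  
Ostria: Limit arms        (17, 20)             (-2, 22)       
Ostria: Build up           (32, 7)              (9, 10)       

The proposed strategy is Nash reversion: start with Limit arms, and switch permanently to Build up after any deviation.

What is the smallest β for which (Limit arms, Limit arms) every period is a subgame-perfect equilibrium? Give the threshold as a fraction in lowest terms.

15/23

Ostria: cooperation gives 17 each period; deviation gives 32 once then 9 forever.
  17/(1−β) ≥ 32 + 9β/(1−β) ⇒ β ≥ 15/23.
State A: cooperation gives 20 each period; deviation gives 22 once then 10 forever.
  β ≥ 2/12 = 1/6.
Both must hold, so the binding constraint is Ostria's: β ≥ 15/23.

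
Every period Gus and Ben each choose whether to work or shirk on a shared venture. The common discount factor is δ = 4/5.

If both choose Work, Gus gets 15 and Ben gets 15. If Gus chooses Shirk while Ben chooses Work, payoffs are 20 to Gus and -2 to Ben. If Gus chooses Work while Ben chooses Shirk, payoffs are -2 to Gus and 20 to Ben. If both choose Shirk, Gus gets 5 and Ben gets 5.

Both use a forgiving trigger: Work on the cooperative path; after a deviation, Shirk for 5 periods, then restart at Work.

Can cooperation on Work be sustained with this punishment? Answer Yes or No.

A one-shot deviation gives 20 now, then 5 for 5 periods, then back to 15.
Gain from deviating: (20−15) today; loss: (15−5) in each of the next 5 periods.
No-deviation condition: (15−5)(δ+…+δ^5) ≥ 20−15, i.e. δ+…+δ^5 ≥ 1/2.
At δ = 4/5: δ+…+δ^5 = 2.6893 ≥ 0.5000.
So cooperation is sustainable.

Yes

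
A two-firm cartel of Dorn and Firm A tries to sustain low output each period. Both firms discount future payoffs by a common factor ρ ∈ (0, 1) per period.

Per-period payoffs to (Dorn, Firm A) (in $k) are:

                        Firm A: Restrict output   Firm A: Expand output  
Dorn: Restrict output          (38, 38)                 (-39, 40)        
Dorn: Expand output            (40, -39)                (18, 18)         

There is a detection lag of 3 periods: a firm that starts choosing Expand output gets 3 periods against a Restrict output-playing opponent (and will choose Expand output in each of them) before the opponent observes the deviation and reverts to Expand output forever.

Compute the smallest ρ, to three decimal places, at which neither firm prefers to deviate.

0.450

The best deviation is to choose Expand output for all 3 undetected periods, earning 40 each, then 18 forever once detected.
Deviation value: 40(1−ρ^3)/(1−ρ) + 18ρ^3/(1−ρ); cooperation value: 38/(1−ρ).
IC: 38 ≥ 40(1−ρ^3) + 18ρ^3 = 40 − 22ρ^3.
So ρ^3 ≥ 2/22 = 1/11, giving ρ ≥ (1/11)^(1/3) ≈ 0.450.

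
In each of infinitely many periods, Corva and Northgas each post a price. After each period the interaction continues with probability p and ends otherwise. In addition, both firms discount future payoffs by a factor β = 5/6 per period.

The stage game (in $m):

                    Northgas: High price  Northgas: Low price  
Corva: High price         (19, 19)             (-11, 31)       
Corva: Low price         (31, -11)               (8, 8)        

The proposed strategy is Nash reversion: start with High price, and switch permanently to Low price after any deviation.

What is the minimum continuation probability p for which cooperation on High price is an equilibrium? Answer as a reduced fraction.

72/115

With continuation probability p and discount β, the effective per-period discount factor is βp.
Grim-trigger IC: βp ≥ (31−19)/(31−8) = 12/23.
So p ≥ (12/23)/(5/6) = 72/115.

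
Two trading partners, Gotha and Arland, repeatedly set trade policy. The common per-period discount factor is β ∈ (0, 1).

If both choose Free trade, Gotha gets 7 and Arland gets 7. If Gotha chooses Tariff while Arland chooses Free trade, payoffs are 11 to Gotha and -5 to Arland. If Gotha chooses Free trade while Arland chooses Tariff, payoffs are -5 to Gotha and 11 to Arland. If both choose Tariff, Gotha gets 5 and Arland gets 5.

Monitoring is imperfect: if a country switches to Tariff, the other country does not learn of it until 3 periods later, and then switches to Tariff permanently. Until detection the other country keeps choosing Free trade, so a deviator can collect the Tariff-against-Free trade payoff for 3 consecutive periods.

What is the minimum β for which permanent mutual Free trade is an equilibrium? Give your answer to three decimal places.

0.874

Deviating for the 3 undetected periods gains 11−7 = 4 per period over cooperation, then loses 7−5 = 2 per period forever once punishment starts.
Gain: 4(1 + β + … + β^2); loss: 2·β^3/(1−β).
No profitable deviation ⇔ 4(1−β^3) ≤ 2·β^3, i.e. β^3 ≥ 4/(4+2) = 2/3.
Hence β ≥ (2/3)^(1/3) ≈ 0.874.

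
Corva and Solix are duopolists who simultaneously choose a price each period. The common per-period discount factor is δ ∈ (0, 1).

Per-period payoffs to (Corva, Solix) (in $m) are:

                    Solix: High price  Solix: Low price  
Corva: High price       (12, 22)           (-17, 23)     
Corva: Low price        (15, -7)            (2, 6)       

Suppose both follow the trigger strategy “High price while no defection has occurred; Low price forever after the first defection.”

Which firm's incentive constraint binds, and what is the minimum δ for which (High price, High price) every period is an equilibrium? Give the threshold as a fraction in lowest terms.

Corva; δ ≥ 3/13

Corva: cooperation gives 12 each period; deviation gives 15 once then 2 forever.
  12/(1−δ) ≥ 15 + 2δ/(1−δ) ⇒ δ ≥ 3/13.
Solix: cooperation gives 22 each period; deviation gives 23 once then 6 forever.
  δ ≥ 1/17.
Both must hold, so the binding constraint is Corva's: δ ≥ 3/13.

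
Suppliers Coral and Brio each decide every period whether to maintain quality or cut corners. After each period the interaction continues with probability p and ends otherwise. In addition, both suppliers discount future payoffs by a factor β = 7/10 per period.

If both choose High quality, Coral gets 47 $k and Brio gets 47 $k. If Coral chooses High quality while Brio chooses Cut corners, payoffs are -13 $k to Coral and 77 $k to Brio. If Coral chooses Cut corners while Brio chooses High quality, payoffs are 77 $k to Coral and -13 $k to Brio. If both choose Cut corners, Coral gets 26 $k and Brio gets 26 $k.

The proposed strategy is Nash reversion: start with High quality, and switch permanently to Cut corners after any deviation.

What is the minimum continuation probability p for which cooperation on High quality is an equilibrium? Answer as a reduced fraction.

Expected continuation weight on next period's payoff is β·p = 7/10·p, which plays the role of the discount factor.
Cooperation requires 7/10·p ≥ (77−47)/(77−26) = 10/17, hence p ≥ 100/119.

100/119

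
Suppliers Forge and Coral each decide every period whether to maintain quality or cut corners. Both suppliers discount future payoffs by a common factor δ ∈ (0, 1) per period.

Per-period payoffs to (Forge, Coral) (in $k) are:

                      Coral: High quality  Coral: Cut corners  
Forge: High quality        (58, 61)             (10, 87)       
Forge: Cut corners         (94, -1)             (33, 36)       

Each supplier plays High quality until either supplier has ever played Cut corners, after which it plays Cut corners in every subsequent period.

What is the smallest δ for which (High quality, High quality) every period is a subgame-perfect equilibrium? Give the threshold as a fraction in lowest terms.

36/61

Forge: cooperation gives 58 each period; deviation gives 94 once then 33 forever.
  58/(1−δ) ≥ 94 + 33δ/(1−δ) ⇒ δ ≥ 36/61.
Coral: cooperation gives 61 each period; deviation gives 87 once then 36 forever.
  δ ≥ 26/51.
Both must hold, so the binding constraint is Forge's: δ ≥ 36/61.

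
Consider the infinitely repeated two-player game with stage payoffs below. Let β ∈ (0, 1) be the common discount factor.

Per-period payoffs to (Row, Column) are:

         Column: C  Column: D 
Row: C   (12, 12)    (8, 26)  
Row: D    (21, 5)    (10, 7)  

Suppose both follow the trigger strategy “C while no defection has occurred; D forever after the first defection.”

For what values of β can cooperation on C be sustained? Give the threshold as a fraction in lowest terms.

For Row: deviation gain 21−12 = 9, per-period punishment loss 12−10 = 2. IC gives β ≥ 9/11.
For Column: gain 14, loss 5 per period, so β ≥ 14/19.
The tighter constraint is Row's, so cooperation needs β ≥ 9/11.

9/11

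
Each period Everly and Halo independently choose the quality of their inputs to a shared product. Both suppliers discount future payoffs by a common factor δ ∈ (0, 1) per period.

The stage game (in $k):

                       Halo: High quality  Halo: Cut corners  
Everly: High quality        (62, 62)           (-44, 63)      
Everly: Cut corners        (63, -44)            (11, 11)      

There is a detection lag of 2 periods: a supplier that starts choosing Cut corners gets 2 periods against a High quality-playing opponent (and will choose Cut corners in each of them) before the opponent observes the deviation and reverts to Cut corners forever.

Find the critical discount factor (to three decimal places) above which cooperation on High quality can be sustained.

The best deviation is to choose Cut corners for all 2 undetected periods, earning 63 each, then 11 forever once detected.
Deviation value: 63(1−δ^2)/(1−δ) + 11δ^2/(1−δ); cooperation value: 62/(1−δ).
IC: 62 ≥ 63(1−δ^2) + 11δ^2 = 63 − 52δ^2.
So δ^2 ≥ 1/52, giving δ ≥ (1/52)^(1/2) ≈ 0.139.

0.139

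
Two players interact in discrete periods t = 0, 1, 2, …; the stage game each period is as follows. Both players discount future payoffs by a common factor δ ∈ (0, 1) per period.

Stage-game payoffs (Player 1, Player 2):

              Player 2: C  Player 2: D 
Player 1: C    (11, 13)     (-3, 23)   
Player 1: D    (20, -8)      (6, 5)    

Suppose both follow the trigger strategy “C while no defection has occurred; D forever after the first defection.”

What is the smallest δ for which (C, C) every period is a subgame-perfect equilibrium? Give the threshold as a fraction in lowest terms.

9/14

Player 1: cooperation gives 11 each period; deviation gives 20 once then 6 forever.
  11/(1−δ) ≥ 20 + 6δ/(1−δ) ⇒ δ ≥ 9/14.
Player 2: cooperation gives 13 each period; deviation gives 23 once then 5 forever.
  δ ≥ 10/18 = 5/9.
Both must hold, so the binding constraint is Player 1's: δ ≥ 9/14.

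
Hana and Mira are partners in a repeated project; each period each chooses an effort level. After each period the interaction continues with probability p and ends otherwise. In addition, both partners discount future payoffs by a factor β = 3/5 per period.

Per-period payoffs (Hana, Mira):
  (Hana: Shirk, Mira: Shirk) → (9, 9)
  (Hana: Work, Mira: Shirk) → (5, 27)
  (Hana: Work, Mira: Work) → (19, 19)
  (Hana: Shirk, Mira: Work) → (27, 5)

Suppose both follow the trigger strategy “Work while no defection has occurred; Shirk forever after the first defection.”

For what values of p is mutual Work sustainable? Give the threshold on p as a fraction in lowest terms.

20/27

With continuation probability p and discount β, the effective per-period discount factor is βp.
Grim-trigger IC: βp ≥ (27−19)/(27−9) = 4/9.
So p ≥ (4/9)/(3/5) = 20/27.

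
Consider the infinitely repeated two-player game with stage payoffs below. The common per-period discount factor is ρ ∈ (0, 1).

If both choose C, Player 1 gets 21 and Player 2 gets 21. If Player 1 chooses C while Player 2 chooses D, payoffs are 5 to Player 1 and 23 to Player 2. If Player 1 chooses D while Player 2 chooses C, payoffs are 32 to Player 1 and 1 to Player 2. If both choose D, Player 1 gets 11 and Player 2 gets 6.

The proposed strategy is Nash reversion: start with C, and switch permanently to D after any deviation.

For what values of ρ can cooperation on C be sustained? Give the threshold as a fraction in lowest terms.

For Player 1: deviation gain 32−21 = 11, per-period punishment loss 21−11 = 10. IC gives ρ ≥ 11/21.
For Player 2: gain 2, loss 15 per period, so ρ ≥ 2/17.
The tighter constraint is Player 1's, so cooperation needs ρ ≥ 11/21.

11/21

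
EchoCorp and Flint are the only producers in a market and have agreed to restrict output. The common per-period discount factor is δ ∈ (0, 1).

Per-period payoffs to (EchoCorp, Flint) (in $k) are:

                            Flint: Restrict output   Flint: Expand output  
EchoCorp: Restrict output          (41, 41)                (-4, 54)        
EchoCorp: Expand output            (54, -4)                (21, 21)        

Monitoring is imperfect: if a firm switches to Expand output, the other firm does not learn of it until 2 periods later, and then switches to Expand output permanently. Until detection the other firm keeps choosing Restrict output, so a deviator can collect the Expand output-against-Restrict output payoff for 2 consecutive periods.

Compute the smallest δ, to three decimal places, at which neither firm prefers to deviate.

Deviating for the 2 undetected periods gains 54−41 = 13 per period over cooperation, then loses 41−21 = 20 per period forever once punishment starts.
Gain: 13(1 + δ + … + δ^1); loss: 20·δ^2/(1−δ).
No profitable deviation ⇔ 13(1−δ^2) ≤ 20·δ^2, i.e. δ^2 ≥ 13/(13+20) = 13/33.
Hence δ ≥ (13/33)^(1/2) ≈ 0.628.

0.628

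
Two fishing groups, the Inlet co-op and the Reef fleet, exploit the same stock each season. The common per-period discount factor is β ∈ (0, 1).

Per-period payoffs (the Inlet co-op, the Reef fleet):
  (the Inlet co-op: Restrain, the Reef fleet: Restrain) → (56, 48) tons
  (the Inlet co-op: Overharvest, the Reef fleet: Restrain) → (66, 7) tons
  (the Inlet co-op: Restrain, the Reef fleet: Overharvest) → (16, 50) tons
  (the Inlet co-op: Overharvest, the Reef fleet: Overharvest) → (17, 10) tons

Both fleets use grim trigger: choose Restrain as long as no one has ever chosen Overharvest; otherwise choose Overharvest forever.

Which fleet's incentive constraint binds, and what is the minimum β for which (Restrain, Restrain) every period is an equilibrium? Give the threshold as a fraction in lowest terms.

the Inlet co-op: cooperation gives 56 each period; deviation gives 66 once then 17 forever.
  56/(1−β) ≥ 66 + 17β/(1−β) ⇒ β ≥ 10/49.
the Reef fleet: cooperation gives 48 each period; deviation gives 50 once then 10 forever.
  β ≥ 2/40 = 1/20.
Both must hold, so the binding constraint is the Inlet co-op's: β ≥ 10/49.

the Inlet co-op; β ≥ 10/49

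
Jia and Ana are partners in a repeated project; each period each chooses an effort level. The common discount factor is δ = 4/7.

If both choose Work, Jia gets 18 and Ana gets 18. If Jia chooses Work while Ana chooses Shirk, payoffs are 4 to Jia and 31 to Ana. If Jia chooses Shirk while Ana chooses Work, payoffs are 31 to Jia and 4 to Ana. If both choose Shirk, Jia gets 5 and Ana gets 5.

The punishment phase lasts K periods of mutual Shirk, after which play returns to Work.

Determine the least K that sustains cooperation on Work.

3

IC: δ(1−δ^K)/(1−δ) ≥ (31−18)/(18−5) = 1.
With δ = 4/7: need 1 − δ^K ≥ 1·(1−4/7)/(4/7), i.e. δ^K ≤ 0.2500.
Since (4/7)^2 = 0.3265 and (4/7)^3 = 0.1866, the smallest such K is 3.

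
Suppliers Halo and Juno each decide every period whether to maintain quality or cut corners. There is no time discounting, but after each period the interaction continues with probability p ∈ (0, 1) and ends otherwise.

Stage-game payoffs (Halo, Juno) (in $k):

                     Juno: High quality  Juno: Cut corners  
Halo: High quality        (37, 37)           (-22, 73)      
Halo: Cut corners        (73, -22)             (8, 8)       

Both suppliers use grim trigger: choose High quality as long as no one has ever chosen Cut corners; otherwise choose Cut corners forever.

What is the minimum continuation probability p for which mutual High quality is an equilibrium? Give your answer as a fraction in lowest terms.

36/65

Expected cooperation value is 37 + p·37 + p²·37 + … = 37/(1−p); deviation gives 73 + p·8/(1−p).
37 ≥ 73(1−p) + 8p ⇒ 65p ≥ 36 ⇒ p ≥ 36/65.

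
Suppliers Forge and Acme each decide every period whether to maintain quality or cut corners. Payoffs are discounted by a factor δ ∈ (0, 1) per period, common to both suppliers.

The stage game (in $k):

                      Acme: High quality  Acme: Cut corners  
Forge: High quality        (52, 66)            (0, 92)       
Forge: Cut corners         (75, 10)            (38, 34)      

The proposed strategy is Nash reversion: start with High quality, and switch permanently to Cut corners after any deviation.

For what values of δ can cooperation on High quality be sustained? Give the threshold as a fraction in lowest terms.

Forge's threshold: (75−52)/(75−38) = 23/37.
Acme's threshold: (92−66)/(92−34) = 13/29.
23/37 > 13/29, so Forge binds and δ* = 23/37.

23/37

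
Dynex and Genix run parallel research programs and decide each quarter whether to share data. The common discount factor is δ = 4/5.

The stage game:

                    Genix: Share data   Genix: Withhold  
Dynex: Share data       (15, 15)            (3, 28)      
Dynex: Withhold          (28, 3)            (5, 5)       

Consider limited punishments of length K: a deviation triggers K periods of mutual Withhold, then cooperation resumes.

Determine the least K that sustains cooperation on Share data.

No profitable deviation requires (15−5)(δ+…+δ^K) ≥ 28−15, i.e. δ+…+δ^K ≥ 13/10 ≈ 1.3000.
With δ = 4/5, the partial sums are K=1: 0.8000, K=2: 1.4400.
K = 2 is the first length at which the sum reaches 1.3000.

2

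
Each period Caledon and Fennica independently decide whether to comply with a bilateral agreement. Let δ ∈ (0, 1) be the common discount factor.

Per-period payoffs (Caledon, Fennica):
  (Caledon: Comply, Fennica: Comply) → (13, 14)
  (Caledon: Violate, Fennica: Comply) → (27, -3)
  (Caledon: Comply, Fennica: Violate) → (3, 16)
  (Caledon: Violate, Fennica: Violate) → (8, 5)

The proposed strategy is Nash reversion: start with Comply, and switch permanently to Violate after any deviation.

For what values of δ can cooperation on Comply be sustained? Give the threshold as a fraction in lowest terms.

For Caledon: deviation gain 27−13 = 14, per-period punishment loss 13−8 = 5. IC gives δ ≥ 14/19.
For Fennica: gain 2, loss 9 per period, so δ ≥ 2/11.
The tighter constraint is Caledon's, so cooperation needs δ ≥ 14/19.

14/19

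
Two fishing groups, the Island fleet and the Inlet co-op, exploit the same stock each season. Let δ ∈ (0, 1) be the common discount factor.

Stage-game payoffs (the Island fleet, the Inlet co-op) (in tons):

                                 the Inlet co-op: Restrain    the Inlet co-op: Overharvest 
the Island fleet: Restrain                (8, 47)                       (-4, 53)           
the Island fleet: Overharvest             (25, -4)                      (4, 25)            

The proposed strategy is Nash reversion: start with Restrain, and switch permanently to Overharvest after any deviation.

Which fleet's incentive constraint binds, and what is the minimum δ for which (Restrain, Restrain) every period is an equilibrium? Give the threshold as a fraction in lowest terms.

the Island fleet; δ ≥ 17/21

For the Island fleet: deviation gain 25−8 = 17, per-period punishment loss 8−4 = 4. IC gives δ ≥ 17/21.
For the Inlet co-op: gain 6, loss 22 per period, so δ ≥ 6/28 = 3/14.
The tighter constraint is the Island fleet's, so cooperation needs δ ≥ 17/21.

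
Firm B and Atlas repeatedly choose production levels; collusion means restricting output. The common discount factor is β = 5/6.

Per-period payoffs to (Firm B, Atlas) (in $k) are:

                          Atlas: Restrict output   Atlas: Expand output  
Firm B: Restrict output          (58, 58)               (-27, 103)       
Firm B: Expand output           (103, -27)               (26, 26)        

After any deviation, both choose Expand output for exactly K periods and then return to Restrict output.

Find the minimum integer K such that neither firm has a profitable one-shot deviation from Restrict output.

2

No profitable deviation requires (58−26)(β+…+β^K) ≥ 103−58, i.e. β+…+β^K ≥ 45/32 ≈ 1.4062.
With β = 5/6, the partial sums are K=1: 0.8333, K=2: 1.5278.
K = 2 is the first length at which the sum reaches 1.4062.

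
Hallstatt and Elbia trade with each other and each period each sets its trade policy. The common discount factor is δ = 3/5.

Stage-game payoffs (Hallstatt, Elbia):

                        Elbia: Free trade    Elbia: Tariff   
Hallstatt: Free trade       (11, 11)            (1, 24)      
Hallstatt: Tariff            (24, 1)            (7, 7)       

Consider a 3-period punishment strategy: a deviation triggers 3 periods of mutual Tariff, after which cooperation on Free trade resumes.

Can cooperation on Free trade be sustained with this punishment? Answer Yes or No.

A one-shot deviation gives 24 now, then 7 for 3 periods, then back to 11.
Gain from deviating: (24−11) today; loss: (11−7) in each of the next 3 periods.
No-deviation condition: (11−7)(δ+…+δ^3) ≥ 24−11, i.e. δ+…+δ^3 ≥ 13/4.
At δ = 3/5: δ+…+δ^3 = 1.1760 < 3.2500.
So cooperation is not sustainable.

No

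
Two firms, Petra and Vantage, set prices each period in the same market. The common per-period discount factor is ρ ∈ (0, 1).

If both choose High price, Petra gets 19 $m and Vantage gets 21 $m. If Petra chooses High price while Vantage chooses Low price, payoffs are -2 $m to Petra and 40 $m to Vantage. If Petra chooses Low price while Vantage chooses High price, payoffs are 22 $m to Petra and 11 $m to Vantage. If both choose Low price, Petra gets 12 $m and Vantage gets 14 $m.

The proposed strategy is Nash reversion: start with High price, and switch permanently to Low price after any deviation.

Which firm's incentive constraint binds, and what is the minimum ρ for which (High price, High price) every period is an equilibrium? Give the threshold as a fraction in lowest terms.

Petra's threshold: (22−19)/(22−12) = 3/10.
Vantage's threshold: (40−21)/(40−14) = 19/26.
3/10 < 19/26, so Vantage binds and ρ* = 19/26.

Vantage; ρ ≥ 19/26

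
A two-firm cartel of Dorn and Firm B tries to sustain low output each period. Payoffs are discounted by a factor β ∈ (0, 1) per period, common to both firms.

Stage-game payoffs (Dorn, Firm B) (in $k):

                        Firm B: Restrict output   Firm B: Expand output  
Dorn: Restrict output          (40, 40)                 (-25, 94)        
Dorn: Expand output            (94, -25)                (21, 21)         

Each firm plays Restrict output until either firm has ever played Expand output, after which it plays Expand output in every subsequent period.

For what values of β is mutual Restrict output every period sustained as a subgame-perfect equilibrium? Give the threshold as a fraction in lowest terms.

Under grim trigger the critical discount factor is (T−C)/(T−P) with T = 94, C = 40, P = 21.
β* = (94−40)/(94−21) = 54/73.

54/73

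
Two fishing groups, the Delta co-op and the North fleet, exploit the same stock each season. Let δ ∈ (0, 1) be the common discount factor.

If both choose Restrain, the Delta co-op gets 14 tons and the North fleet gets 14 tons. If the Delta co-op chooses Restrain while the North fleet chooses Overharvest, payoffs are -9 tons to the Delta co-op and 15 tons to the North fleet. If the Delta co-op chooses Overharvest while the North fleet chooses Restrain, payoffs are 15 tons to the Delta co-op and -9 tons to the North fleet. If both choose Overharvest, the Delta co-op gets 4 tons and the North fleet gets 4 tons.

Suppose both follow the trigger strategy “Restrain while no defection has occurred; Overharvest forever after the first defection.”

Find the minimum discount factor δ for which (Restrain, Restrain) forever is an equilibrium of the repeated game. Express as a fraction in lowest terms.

1/11

One-period gain from deviating is 15 − 14 = 1. The loss is 14 − 4 = 10 in every subsequent period, with present value 10·δ/(1−δ).
Deviation is unprofitable when 10·δ/(1−δ) ≥ 1, i.e. δ/(1−δ) ≥ 1/10.
Equivalently δ ≥ 1/(1+10) = 1/11.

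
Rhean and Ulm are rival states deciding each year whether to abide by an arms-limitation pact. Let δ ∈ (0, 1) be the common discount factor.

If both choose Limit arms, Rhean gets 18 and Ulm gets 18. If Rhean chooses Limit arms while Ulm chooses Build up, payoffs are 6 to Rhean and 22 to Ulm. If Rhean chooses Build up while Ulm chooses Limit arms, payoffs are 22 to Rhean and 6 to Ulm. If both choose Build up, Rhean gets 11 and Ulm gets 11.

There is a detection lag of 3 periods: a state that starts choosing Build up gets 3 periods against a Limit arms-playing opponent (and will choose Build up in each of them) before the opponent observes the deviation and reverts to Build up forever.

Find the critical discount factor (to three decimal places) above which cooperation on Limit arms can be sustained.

A deviator earns 22 for 3 periods, then 11 forever; cooperating earns 18 forever. Multiplying the IC by (1−δ):
18 ≥ 22(1−δ^3) + 11δ^3, so 11·δ^3 ≥ 4 and δ^3 ≥ 4/11.
δ ≥ (4/11)^(1/3) ≈ 0.714.

0.714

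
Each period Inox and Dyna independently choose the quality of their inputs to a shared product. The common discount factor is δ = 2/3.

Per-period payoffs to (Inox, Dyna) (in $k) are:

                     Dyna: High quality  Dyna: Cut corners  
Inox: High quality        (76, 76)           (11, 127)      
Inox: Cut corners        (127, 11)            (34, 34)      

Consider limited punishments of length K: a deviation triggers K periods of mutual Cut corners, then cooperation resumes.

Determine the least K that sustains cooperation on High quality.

No profitable deviation requires (76−34)(δ+…+δ^K) ≥ 127−76, i.e. δ+…+δ^K ≥ 17/14 ≈ 1.2143.
With δ = 2/3, the partial sums are K=1: 0.6667, K=2: 1.1111, K=3: 1.4074.
K = 3 is the first length at which the sum reaches 1.2143.

3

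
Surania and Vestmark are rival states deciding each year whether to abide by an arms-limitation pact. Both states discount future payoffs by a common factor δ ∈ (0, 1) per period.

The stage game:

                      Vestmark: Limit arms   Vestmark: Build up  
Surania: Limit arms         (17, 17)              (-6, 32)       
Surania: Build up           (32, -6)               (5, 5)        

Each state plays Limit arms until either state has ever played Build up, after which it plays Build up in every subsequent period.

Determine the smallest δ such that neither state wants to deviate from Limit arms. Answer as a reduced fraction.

Cooperation forever yields 17 each period: 17/(1−δ).
Deviating yields 32 once, then 5 forever: 32 + 5δ/(1−δ).
No profitable deviation requires 17/(1−δ) ≥ 32 + 5δ/(1−δ).
Multiplying by (1−δ): 17 ≥ 32(1−δ) + 5δ = 32 − 27δ.
So 27δ ≥ 15, i.e. δ ≥ 15/27 = 5/9.

5/9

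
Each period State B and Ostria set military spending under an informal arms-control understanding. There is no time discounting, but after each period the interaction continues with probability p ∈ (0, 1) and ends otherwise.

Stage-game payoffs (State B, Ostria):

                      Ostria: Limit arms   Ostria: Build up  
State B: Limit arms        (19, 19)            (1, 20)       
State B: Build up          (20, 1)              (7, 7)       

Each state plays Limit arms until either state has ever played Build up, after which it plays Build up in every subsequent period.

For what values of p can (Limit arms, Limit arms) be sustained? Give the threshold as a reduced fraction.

1/13

With no time discounting, the continuation probability p plays the role of the discount factor.
Grim-trigger IC: 19/(1−p) ≥ 20 + 7p/(1−p) ⇒ p ≥ (20−19)/(20−7) = 1/13.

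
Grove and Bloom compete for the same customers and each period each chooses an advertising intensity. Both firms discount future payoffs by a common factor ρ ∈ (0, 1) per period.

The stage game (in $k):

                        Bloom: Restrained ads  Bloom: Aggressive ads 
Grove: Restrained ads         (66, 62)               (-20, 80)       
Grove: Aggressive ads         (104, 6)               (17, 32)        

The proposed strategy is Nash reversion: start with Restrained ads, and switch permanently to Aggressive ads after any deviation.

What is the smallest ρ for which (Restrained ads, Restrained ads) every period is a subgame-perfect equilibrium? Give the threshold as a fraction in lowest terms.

38/87

For Grove: deviation gain 104−66 = 38, per-period punishment loss 66−17 = 49. IC gives ρ ≥ 38/87.
For Bloom: gain 18, loss 30 per period, so ρ ≥ 18/48 = 3/8.
The tighter constraint is Grove's, so cooperation needs ρ ≥ 38/87.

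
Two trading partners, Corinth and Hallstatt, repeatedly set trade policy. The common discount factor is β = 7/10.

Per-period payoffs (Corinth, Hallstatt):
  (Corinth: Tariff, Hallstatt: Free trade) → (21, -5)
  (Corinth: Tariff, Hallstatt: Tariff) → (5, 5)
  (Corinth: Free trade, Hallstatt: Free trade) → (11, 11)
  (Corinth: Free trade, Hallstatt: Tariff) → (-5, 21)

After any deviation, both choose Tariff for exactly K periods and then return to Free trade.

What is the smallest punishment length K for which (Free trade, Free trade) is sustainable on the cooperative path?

No profitable deviation requires (11−5)(β+…+β^K) ≥ 21−11, i.e. β+…+β^K ≥ 5/3 ≈ 1.6667.
With β = 7/10, the partial sums are K=1: 0.7000, K=2: 1.1900, K=3: 1.5330, K=4: 1.7731.
K = 4 is the first length at which the sum reaches 1.6667.

4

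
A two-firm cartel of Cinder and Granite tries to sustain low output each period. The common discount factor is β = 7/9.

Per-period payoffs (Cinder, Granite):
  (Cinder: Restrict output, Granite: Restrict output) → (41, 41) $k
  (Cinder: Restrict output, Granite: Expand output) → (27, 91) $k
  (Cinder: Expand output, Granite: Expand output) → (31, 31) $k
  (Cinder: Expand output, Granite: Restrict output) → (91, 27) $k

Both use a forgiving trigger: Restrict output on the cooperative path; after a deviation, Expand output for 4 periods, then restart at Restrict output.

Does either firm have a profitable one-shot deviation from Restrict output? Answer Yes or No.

Yes

IC: β+…+β^4 ≥ (91−41)/(41−31) = 5.
At β = 7/9: partial sum = 2.2192 < 5.0000. Cooperation not sustainable.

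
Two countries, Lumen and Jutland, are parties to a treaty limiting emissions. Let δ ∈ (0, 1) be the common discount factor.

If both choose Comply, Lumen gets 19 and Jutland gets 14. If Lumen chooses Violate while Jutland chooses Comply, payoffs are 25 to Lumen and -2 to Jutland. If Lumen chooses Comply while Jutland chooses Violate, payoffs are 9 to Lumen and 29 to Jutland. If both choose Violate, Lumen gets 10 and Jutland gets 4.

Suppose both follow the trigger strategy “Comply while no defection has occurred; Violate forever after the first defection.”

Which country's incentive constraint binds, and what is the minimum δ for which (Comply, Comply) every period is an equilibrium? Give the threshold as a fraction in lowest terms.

Lumen's threshold: (25−19)/(25−10) = 2/5.
Jutland's threshold: (29−14)/(29−4) = 3/5.
2/5 < 3/5, so Jutland binds and δ* = 3/5.

Jutland; δ ≥ 3/5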